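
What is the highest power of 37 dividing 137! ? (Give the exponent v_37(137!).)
v_37(137!) = 3

Legendre's formula: v_p(n!) = Σ_{k ≥ 1} ⌊n / p^k⌋. For p = 37, n = 137, the terms are:
  ⌊137/37^1⌋ = ⌊137/37⌋ = 3
(the next term ⌊137/37^2⌋ = 0, terminating the sum). Summing: v_37(137!) = 3 = 3.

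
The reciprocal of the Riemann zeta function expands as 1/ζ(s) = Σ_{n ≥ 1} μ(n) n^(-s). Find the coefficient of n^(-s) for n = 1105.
μ(1105) = -1

Factor n = 1105 = 5 · 13 · 17. μ(n) = 0 if any exponent ≥ 2 (not squarefree); otherwise μ(n) = (−1)^{ω(n)} where ω(n) is the number of distinct prime factors. Applying: μ(1105) = -1.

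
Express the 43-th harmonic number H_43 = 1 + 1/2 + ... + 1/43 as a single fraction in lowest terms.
H_43 = 532145396070491417/122332313750680800

Direct summation: H_43 = 1 + 1/2 + ... + 1/43. The least common denominator is lcm(1, ..., 43) = 9419588158802421600; over this denominator the numerator is 9419588158802421600 + 4709794079401210800 + 3139862719600807200 + 2354897039700605400 + 1883917631760484320 + 1569931359800403600 + 1345655451257488800 + 1177448519850302700 + 1046620906533602400 + 941958815880242160 + 856326196254765600 + 784965679900201800 + 724583704523263200 + 672827725628744400 + 627972543920161440 + 588724259925151350 + 554093421106024800 + 523310453266801200 + 495767797831706400 + 470979407940121080 + 448551817085829600 + 428163098127382800 + 409547311252279200 + 392482839950100900 + 376783526352096864 + 362291852261631600 + 348873635511200800 + 336413862814372200 + 324813384786290400 + 313986271960080720 + 303857682542013600 + 294362129962575675 + 285442065418255200 + 277046710553012400 + 269131090251497760 + 261655226633400600 + 254583463751416800 + 247883898915853200 + 241527901507754400 + 235489703970060540 + 229746052653717600 + 224275908542914800 + 219060189739591200 = 40975195497427839109, so H_43 = 40975195497427839109/9419588158802421600; reducing by gcd(40975195497427839109, 9419588158802421600) = 77 gives 532145396070491417/122332313750680800 ≈ 4.35000. (The PNT-adjacent estimate ln(43) + γ ≈ 4.33842 matches within O(1/n).)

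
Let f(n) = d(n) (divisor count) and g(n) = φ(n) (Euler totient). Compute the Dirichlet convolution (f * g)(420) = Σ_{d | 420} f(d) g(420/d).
(d * φ)(420) = 1344

Divisors of 420: [1, 2, 3, 4, 5, 6, 7, 10, 12, 14, 15, 20, 21, 28, 30, 35, 42, 60, 70, 84, 105, 140, 210, 420]. For each d | 420:
  d = 1: d(1) · φ(420/1) = 1 · 96 = 96
  d = 2: d(2) · φ(420/2) = 2 · 48 = 96
  d = 3: d(3) · φ(420/3) = 2 · 48 = 96
  d = 4: d(4) · φ(420/4) = 3 · 48 = 144
  d = 5: d(5) · φ(420/5) = 2 · 24 = 48
  d = 6: d(6) · φ(420/6) = 4 · 24 = 96
  d = 7: d(7) · φ(420/7) = 2 · 16 = 32
  d = 10: d(10) · φ(420/10) = 4 · 12 = 48
  d = 12: d(12) · φ(420/12) = 6 · 24 = 144
  d = 14: d(14) · φ(420/14) = 4 · 8 = 32
  d = 15: d(15) · φ(420/15) = 4 · 12 = 48
  d = 20: d(20) · φ(420/20) = 6 · 12 = 72
  d = 21: d(21) · φ(420/21) = 4 · 8 = 32
  d = 28: d(28) · φ(420/28) = 6 · 8 = 48
  d = 30: d(30) · φ(420/30) = 8 · 6 = 48
  d = 35: d(35) · φ(420/35) = 4 · 4 = 16
  d = 42: d(42) · φ(420/42) = 8 · 4 = 32
  d = 60: d(60) · φ(420/60) = 12 · 6 = 72
  d = 70: d(70) · φ(420/70) = 8 · 2 = 16
  d = 84: d(84) · φ(420/84) = 12 · 4 = 48
  d = 105: d(105) · φ(420/105) = 8 · 2 = 16
  d = 140: d(140) · φ(420/140) = 12 · 2 = 24
  d = 210: d(210) · φ(420/210) = 16 · 1 = 16
  d = 420: d(420) · φ(420/420) = 24 · 1 = 24
Summing: (d * φ)(420) = 96 + 96 + 96 + 144 + 48 + 96 + 32 + 48 + 144 + 32 + 48 + 72 + 32 + 48 + 48 + 16 + 32 + 72 + 16 + 48 + 16 + 24 + 16 + 24 = 1344.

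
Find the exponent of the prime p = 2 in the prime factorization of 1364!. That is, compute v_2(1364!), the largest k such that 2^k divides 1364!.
v_2(1364!) = 1359

Legendre's formula: v_p(n!) = Σ_{k ≥ 1} ⌊n / p^k⌋. For p = 2, n = 1364, the terms are:
  ⌊1364/2^1⌋ = ⌊1364/2⌋ = 682
  ⌊1364/2^2⌋ = ⌊1364/4⌋ = 341
  ⌊1364/2^3⌋ = ⌊1364/8⌋ = 170
  ⌊1364/2^4⌋ = ⌊1364/16⌋ = 85
  ⌊1364/2^5⌋ = ⌊1364/32⌋ = 42
  ⌊1364/2^6⌋ = ⌊1364/64⌋ = 21
  ⌊1364/2^7⌋ = ⌊1364/128⌋ = 10
  ⌊1364/2^8⌋ = ⌊1364/256⌋ = 5
  ⌊1364/2^9⌋ = ⌊1364/512⌋ = 2
  ⌊1364/2^10⌋ = ⌊1364/1024⌋ = 1
(the next term ⌊1364/2^11⌋ = 0, terminating the sum). Summing: v_2(1364!) = 682 + 341 + 170 + 85 + 42 + 21 + 10 + 5 + 2 + 1 = 1359.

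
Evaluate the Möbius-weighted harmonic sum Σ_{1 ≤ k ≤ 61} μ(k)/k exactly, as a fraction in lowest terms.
Σ μ(k)/k = -8549627883788520181/58644190679703485491635

Values of μ(k) for 1 ≤ k ≤ 61: μ(1) = 1, μ(2) = -1, μ(3) = -1, μ(5) = -1, μ(6) = 1, μ(7) = -1, μ(10) = 1, μ(11) = -1, μ(13) = -1, μ(14) = 1, μ(15) = 1, μ(17) = -1, μ(19) = -1, μ(21) = 1, μ(22) = 1, μ(23) = -1, μ(26) = 1, μ(29) = -1, μ(30) = -1, μ(31) = -1, μ(33) = 1, μ(34) = 1, μ(35) = 1, μ(37) = -1, μ(38) = 1, μ(39) = 1, μ(41) = -1, μ(42) = -1, μ(43) = -1, μ(46) = 1, μ(47) = -1, μ(51) = 1, μ(53) = -1, μ(55) = 1, μ(57) = 1, μ(58) = 1, μ(59) = -1, μ(61) = -1, with μ = 0 on non-squarefree integers. Summing μ(k)/k for k where μ(k) ≠ 0 gives -8549627883788520181/58644190679703485491635 ≈ -0.0001. (PNT ⟺ this sum → 0 as n → ∞.)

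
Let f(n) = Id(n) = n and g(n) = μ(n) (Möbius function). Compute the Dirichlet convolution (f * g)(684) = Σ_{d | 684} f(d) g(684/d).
(Id * μ)(684) = 216

Divisors of 684: [1, 2, 3, 4, 6, 9, 12, 18, 19, 36, 38, 57, 76, 114, 171, 228, 342, 684]. For each d | 684:
  d = 1: Id(1) · μ(684/1) = 1 · 0 = 0
  d = 2: Id(2) · μ(684/2) = 2 · 0 = 0
  d = 3: Id(3) · μ(684/3) = 3 · 0 = 0
  d = 4: Id(4) · μ(684/4) = 4 · 0 = 0
  d = 6: Id(6) · μ(684/6) = 6 · -1 = -6
  d = 9: Id(9) · μ(684/9) = 9 · 0 = 0
  d = 12: Id(12) · μ(684/12) = 12 · 1 = 12
  d = 18: Id(18) · μ(684/18) = 18 · 1 = 18
  d = 19: Id(19) · μ(684/19) = 19 · 0 = 0
  d = 36: Id(36) · μ(684/36) = 36 · -1 = -36
  d = 38: Id(38) · μ(684/38) = 38 · 0 = 0
  d = 57: Id(57) · μ(684/57) = 57 · 0 = 0
  d = 76: Id(76) · μ(684/76) = 76 · 0 = 0
  d = 114: Id(114) · μ(684/114) = 114 · 1 = 114
  d = 171: Id(171) · μ(684/171) = 171 · 0 = 0
  d = 228: Id(228) · μ(684/228) = 228 · -1 = -228
  d = 342: Id(342) · μ(684/342) = 342 · -1 = -342
  d = 684: Id(684) · μ(684/684) = 684 · 1 = 684
Summing: (Id * μ)(684) = 0 + 0 + 0 + 0 + -6 + 0 + 12 + 18 + 0 + -36 + 0 + 0 + 0 + 114 + 0 + -228 + -342 + 684 = 216.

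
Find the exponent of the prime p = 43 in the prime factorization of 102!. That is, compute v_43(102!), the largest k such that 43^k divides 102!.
v_43(102!) = 2

Legendre's formula: v_p(n!) = Σ_{k ≥ 1} ⌊n / p^k⌋. For p = 43, n = 102, the terms are:
  ⌊102/43^1⌋ = ⌊102/43⌋ = 2
(the next term ⌊102/43^2⌋ = 0, terminating the sum). Summing: v_43(102!) = 2 = 2.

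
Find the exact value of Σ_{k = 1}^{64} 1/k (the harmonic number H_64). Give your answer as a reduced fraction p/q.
H_64 = 623171679694215690971693339/131362987122535807501262400

Direct summation: H_64 = 1 + 1/2 + ... + 1/64. The least common denominator is lcm(1, ..., 64) = 1182266884102822267511361600; over this denominator the numerator is 1182266884102822267511361600 + 591133442051411133755680800 + 394088961367607422503787200 + 295566721025705566877840400 + 236453376820564453502272320 + 197044480683803711251893600 + 168895269157546038215908800 + 147783360512852783438920200 + 131362987122535807501262400 + 118226688410282226751136160 + 107478807645711115228305600 + 98522240341901855625946800 + 90943606469447866731643200 + 84447634578773019107954400 + 78817792273521484500757440 + 73891680256426391719460100 + 69545110829577780441844800 + 65681493561267903750631200 + 62224572847516961447966400 + 59113344205141113375568080 + 56298423052515346071969600 + 53739403822855557614152800 + 51402908004470533370059200 + 49261120170950927812973400 + 47290675364112890700454464 + 45471803234723933365821600 + 43787662374178602500420800 + 42223817289386509553977200 + 40767823589752491983150400 + 39408896136760742250378720 + 38137641422671686048753600 + 36945840128213195859730050 + 35826269215237038409435200 + 34772555414788890220922400 + 33779053831509207643181760 + 32840746780633951875315600 + 31953159029806007230036800 + 31112286423758480723983200 + 30314535489815955577214400 + 29556672102570556687784040 + 28835777661044445549057600 + 28149211526257673035984800 + 27494578700065634128171200 + 26869701911427778807076400 + 26272597424507161500252480 + 25701454002235266685029600 + 25154614555379197181092800 + 24630560085475463906486700 + 24127895593935148316558400 + 23645337682056445350227232 + 23181703609859260147281600 + 22735901617361966682910800 + 22306922341562684292667200 + 21893831187089301250210400 + 21495761529142223045661120 + 21111908644693254776988600 + 20741524282505653815988800 + 20383911794876245991575200 + 20038421764454614703582400 + 19704448068380371125189360 + 19381424329554463401825600 + 19068820711335843024376800 + 18766141017505115357323200 + 18472920064106597929865025 = 5608545117247941218745240051, so H_64 = 5608545117247941218745240051/1182266884102822267511361600; reducing by gcd(5608545117247941218745240051, 1182266884102822267511361600) = 9 gives 623171679694215690971693339/131362987122535807501262400 ≈ 4.74389. (The PNT-adjacent estimate ln(64) + γ ≈ 4.73610 matches within O(1/n).)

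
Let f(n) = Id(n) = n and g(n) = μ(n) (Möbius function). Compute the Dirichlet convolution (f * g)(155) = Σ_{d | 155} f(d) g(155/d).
(Id * μ)(155) = 120

Divisors of 155: [1, 5, 31, 155]. For each d | 155:
  d = 1: Id(1) · μ(155/1) = 1 · 1 = 1
  d = 5: Id(5) · μ(155/5) = 5 · -1 = -5
  d = 31: Id(31) · μ(155/31) = 31 · -1 = -31
  d = 155: Id(155) · μ(155/155) = 155 · 1 = 155
Summing: (Id * μ)(155) = 1 + -5 + -31 + 155 = 120.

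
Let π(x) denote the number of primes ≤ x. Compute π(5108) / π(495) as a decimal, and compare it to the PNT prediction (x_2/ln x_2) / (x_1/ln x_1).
π(5108)/π(495) = 683/94 ≈ 7.2660;  PNT prediction ≈ 7.4985.

π(495) = 94 and π(5108) = 683, so π(5108)/π(495) ≈ 7.2660. The PNT-predicted ratio is (5108/ln(5108)) / (495/ln(495)) ≈ 7.4985. The two agree to within a few percent, as expected.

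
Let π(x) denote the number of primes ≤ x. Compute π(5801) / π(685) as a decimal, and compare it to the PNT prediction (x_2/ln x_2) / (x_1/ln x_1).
π(5801)/π(685) = 761/124 ≈ 6.1371;  PNT prediction ≈ 6.3809.

π(685) = 124 and π(5801) = 761, so π(5801)/π(685) ≈ 6.1371. The PNT-predicted ratio is (5801/ln(5801)) / (685/ln(685)) ≈ 6.3809. The two agree to within a few percent, as expected.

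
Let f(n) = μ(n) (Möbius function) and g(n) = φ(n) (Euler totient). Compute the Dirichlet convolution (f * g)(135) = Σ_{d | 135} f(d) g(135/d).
(μ * φ)(135) = 36

Divisors of 135: [1, 3, 5, 9, 15, 27, 45, 135]. For each d | 135:
  d = 1: μ(1) · φ(135/1) = 1 · 72 = 72
  d = 3: μ(3) · φ(135/3) = -1 · 24 = -24
  d = 5: μ(5) · φ(135/5) = -1 · 18 = -18
  d = 9: μ(9) · φ(135/9) = 0 · 8 = 0
  d = 15: μ(15) · φ(135/15) = 1 · 6 = 6
  d = 27: μ(27) · φ(135/27) = 0 · 4 = 0
  d = 45: μ(45) · φ(135/45) = 0 · 2 = 0
  d = 135: μ(135) · φ(135/135) = 0 · 1 = 0
Summing: (μ * φ)(135) = 72 + -24 + -18 + 0 + 6 + 0 + 0 + 0 = 36.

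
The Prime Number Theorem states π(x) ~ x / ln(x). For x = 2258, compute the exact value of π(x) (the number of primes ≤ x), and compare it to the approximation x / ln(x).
π(2258) = 335;  x/ln(x) ≈ 292.40;  relative error ≈ 12.72%.

Directly count primes up to 2258: π(2258) = 335. The PNT approximation gives 2258/ln(2258) ≈ 2258/7.72223 ≈ 292.40. Relative error (π(x) − x/ln(x)) / π(x) ≈ 12.72%; the approximation is known to undercount slightly (Li(x) is a better estimate).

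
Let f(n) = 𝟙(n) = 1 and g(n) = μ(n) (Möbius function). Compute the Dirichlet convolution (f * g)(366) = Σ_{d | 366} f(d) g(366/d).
(𝟙 * μ)(366) = 0

Divisors of 366: [1, 2, 3, 6, 61, 122, 183, 366]. For each d | 366:
  d = 1: 𝟙(1) · μ(366/1) = 1 · -1 = -1
  d = 2: 𝟙(2) · μ(366/2) = 1 · 1 = 1
  d = 3: 𝟙(3) · μ(366/3) = 1 · 1 = 1
  d = 6: 𝟙(6) · μ(366/6) = 1 · -1 = -1
  d = 61: 𝟙(61) · μ(366/61) = 1 · 1 = 1
  d = 122: 𝟙(122) · μ(366/122) = 1 · -1 = -1
  d = 183: 𝟙(183) · μ(366/183) = 1 · -1 = -1
  d = 366: 𝟙(366) · μ(366/366) = 1 · 1 = 1
Summing: (𝟙 * μ)(366) = -1 + 1 + 1 + -1 + 1 + -1 + -1 + 1 = 0.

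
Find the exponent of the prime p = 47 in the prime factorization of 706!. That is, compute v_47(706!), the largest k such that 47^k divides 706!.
v_47(706!) = 15

Legendre's formula: v_p(n!) = Σ_{k ≥ 1} ⌊n / p^k⌋. For p = 47, n = 706, the terms are:
  ⌊706/47^1⌋ = ⌊706/47⌋ = 15
(the next term ⌊706/47^2⌋ = 0, terminating the sum). Summing: v_47(706!) = 15 = 15.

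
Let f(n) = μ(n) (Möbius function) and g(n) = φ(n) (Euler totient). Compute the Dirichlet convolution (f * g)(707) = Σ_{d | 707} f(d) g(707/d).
(μ * φ)(707) = 495

Divisors of 707: [1, 7, 101, 707]. For each d | 707:
  d = 1: μ(1) · φ(707/1) = 1 · 600 = 600
  d = 7: μ(7) · φ(707/7) = -1 · 100 = -100
  d = 101: μ(101) · φ(707/101) = -1 · 6 = -6
  d = 707: μ(707) · φ(707/707) = 1 · 1 = 1
Summing: (μ * φ)(707) = 600 + -100 + -6 + 1 = 495.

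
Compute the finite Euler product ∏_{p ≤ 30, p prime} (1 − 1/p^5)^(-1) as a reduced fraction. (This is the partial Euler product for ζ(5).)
∏ = 1706768644476839297326853940371821133625/1645986201084174767898449645913882788864

The primes p ≤ 30 are [2, 3, 5, 7, 11, 13, 17, 19, 23, 29]. For each prime, (1 − 1/p^5)^(-1) = p^5 / (p^5 − 1). The product is (1 − 1/2^5)^(-1), (1 − 1/3^5)^(-1), (1 − 1/5^5)^(-1), (1 − 1/7^5)^(-1), (1 − 1/11^5)^(-1), (1 − 1/13^5)^(-1), (1 − 1/17^5)^(-1), (1 − 1/19^5)^(-1), (1 − 1/23^5)^(-1), (1 − 1/29^5)^(-1) = ∏ p^5 / (p^5 − 1) = 1706768644476839297326853940371821133625/1645986201084174767898449645913882788864.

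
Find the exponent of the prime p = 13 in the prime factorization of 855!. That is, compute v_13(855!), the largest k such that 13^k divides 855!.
v_13(855!) = 70

Legendre's formula: v_p(n!) = Σ_{k ≥ 1} ⌊n / p^k⌋. For p = 13, n = 855, the terms are:
  ⌊855/13^1⌋ = ⌊855/13⌋ = 65
  ⌊855/13^2⌋ = ⌊855/169⌋ = 5
(the next term ⌊855/13^3⌋ = 0, terminating the sum). Summing: v_13(855!) = 65 + 5 = 70.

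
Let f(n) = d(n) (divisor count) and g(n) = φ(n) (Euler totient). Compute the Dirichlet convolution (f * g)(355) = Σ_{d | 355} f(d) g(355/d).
(d * φ)(355) = 432

Divisors of 355: [1, 5, 71, 355]. For each d | 355:
  d = 1: d(1) · φ(355/1) = 1 · 280 = 280
  d = 5: d(5) · φ(355/5) = 2 · 70 = 140
  d = 71: d(71) · φ(355/71) = 2 · 4 = 8
  d = 355: d(355) · φ(355/355) = 4 · 1 = 4
Summing: (d * φ)(355) = 280 + 140 + 8 + 4 = 432.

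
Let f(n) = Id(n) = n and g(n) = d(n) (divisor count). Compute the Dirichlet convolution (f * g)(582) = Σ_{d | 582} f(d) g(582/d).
(Id * d)(582) = 1980

Divisors of 582: [1, 2, 3, 6, 97, 194, 291, 582]. For each d | 582:
  d = 1: Id(1) · d(582/1) = 1 · 8 = 8
  d = 2: Id(2) · d(582/2) = 2 · 4 = 8
  d = 3: Id(3) · d(582/3) = 3 · 4 = 12
  d = 6: Id(6) · d(582/6) = 6 · 2 = 12
  d = 97: Id(97) · d(582/97) = 97 · 4 = 388
  d = 194: Id(194) · d(582/194) = 194 · 2 = 388
  d = 291: Id(291) · d(582/291) = 291 · 2 = 582
  d = 582: Id(582) · d(582/582) = 582 · 1 = 582
Summing: (Id * d)(582) = 8 + 8 + 12 + 12 + 388 + 388 + 582 + 582 = 1980.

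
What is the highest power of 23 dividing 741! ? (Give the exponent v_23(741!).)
v_23(741!) = 33

Legendre's formula: v_p(n!) = Σ_{k ≥ 1} ⌊n / p^k⌋. For p = 23, n = 741, the terms are:
  ⌊741/23^1⌋ = ⌊741/23⌋ = 32
  ⌊741/23^2⌋ = ⌊741/529⌋ = 1
(the next term ⌊741/23^3⌋ = 0, terminating the sum). Summing: v_23(741!) = 32 + 1 = 33.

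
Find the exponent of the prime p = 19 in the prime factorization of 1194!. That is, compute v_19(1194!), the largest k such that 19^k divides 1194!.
v_19(1194!) = 65

Legendre's formula: v_p(n!) = Σ_{k ≥ 1} ⌊n / p^k⌋. For p = 19, n = 1194, the terms are:
  ⌊1194/19^1⌋ = ⌊1194/19⌋ = 62
  ⌊1194/19^2⌋ = ⌊1194/361⌋ = 3
(the next term ⌊1194/19^3⌋ = 0, terminating the sum). Summing: v_19(1194!) = 62 + 3 = 65.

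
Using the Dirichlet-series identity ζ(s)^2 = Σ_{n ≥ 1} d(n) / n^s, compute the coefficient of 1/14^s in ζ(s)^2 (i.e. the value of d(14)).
d(14) = 4

ζ(s)^2 = (Σ 1/m^s)(Σ 1/k^s). The coefficient of 1/n^s in the product is the number of ordered pairs (m, k) with mk = n, which equals d(n). For n = 14, divisors are [1, 2, 7, 14], so d(14) = 4.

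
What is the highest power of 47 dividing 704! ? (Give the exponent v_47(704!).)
v_47(704!) = 14

Legendre's formula: v_p(n!) = Σ_{k ≥ 1} ⌊n / p^k⌋. For p = 47, n = 704, the terms are:
  ⌊704/47^1⌋ = ⌊704/47⌋ = 14
(the next term ⌊704/47^2⌋ = 0, terminating the sum). Summing: v_47(704!) = 14 = 14.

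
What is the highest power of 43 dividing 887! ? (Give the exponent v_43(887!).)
v_43(887!) = 20

Legendre's formula: v_p(n!) = Σ_{k ≥ 1} ⌊n / p^k⌋. For p = 43, n = 887, the terms are:
  ⌊887/43^1⌋ = ⌊887/43⌋ = 20
(the next term ⌊887/43^2⌋ = 0, terminating the sum). Summing: v_43(887!) = 20 = 20.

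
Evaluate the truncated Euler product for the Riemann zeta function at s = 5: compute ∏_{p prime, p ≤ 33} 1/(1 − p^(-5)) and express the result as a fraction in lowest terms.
∏ = 1910589921595024369341325427716514697147265/1842548811291065574051999987500114856101888

The primes p ≤ 33 are [2, 3, 5, 7, 11, 13, 17, 19, 23, 29, 31]. For each prime, (1 − 1/p^5)^(-1) = p^5 / (p^5 − 1). The product is (1 − 1/2^5)^(-1), (1 − 1/3^5)^(-1), (1 − 1/5^5)^(-1), (1 − 1/7^5)^(-1), (1 − 1/11^5)^(-1), (1 − 1/13^5)^(-1), (1 − 1/17^5)^(-1), (1 − 1/19^5)^(-1), (1 − 1/23^5)^(-1), (1 − 1/29^5)^(-1), (1 − 1/31^5)^(-1) = ∏ p^5 / (p^5 − 1) = 1910589921595024369341325427716514697147265/1842548811291065574051999987500114856101888.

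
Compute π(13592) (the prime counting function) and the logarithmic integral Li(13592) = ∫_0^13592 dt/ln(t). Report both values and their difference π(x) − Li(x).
π(13592) = 1607;  Li(13592) ≈ 1629.46;  π(x) − Li(x) ≈ -22.46.

Direct count of primes ≤ 13592 gives π(13592) = 1607. Numerical evaluation of the logarithmic integral gives Li(13592) ≈ 1629.46. The difference π(x) − Li(x) ≈ -22.46 is typically negative for small/moderate x (Li(x) overestimates), though Littlewood's theorem shows this sign changes infinitely often.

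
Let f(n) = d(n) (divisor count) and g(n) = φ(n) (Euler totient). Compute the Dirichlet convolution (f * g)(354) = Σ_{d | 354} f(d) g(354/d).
(d * φ)(354) = 720

Divisors of 354: [1, 2, 3, 6, 59, 118, 177, 354]. For each d | 354:
  d = 1: d(1) · φ(354/1) = 1 · 116 = 116
  d = 2: d(2) · φ(354/2) = 2 · 116 = 232
  d = 3: d(3) · φ(354/3) = 2 · 58 = 116
  d = 6: d(6) · φ(354/6) = 4 · 58 = 232
  d = 59: d(59) · φ(354/59) = 2 · 2 = 4
  d = 118: d(118) · φ(354/118) = 4 · 2 = 8
  d = 177: d(177) · φ(354/177) = 4 · 1 = 4
  d = 354: d(354) · φ(354/354) = 8 · 1 = 8
Summing: (d * φ)(354) = 116 + 232 + 116 + 232 + 4 + 8 + 4 + 8 = 720.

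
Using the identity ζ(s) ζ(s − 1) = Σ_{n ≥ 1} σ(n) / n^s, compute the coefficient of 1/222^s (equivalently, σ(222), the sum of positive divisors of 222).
σ(222) = 456

In the product (Σ m^0/m^s)(Σ k / k^s) = Σ (Σ_{d | n} d) / n^s, the coefficient of 1/n^s is σ(n) = Σ_{d | n} d. For n = 222, divisors are [1, 2, 3, 6, 37, 74, 111, 222]; summing: σ(222) = 456.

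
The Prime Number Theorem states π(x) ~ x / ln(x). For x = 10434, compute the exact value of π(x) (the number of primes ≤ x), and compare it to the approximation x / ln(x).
π(10434) = 1277;  x/ln(x) ≈ 1127.66;  relative error ≈ 11.69%.

Directly count primes up to 10434: π(10434) = 1277. The PNT approximation gives 10434/ln(10434) ≈ 10434/9.25282 ≈ 1127.66. Relative error (π(x) − x/ln(x)) / π(x) ≈ 11.69%; the approximation is known to undercount slightly (Li(x) is a better estimate).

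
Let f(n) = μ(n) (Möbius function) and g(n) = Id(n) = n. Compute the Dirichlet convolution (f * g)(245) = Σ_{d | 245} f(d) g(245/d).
(μ * Id)(245) = 168

Divisors of 245: [1, 5, 7, 35, 49, 245]. For each d | 245:
  d = 1: μ(1) · Id(245/1) = 1 · 245 = 245
  d = 5: μ(5) · Id(245/5) = -1 · 49 = -49
  d = 7: μ(7) · Id(245/7) = -1 · 35 = -35
  d = 35: μ(35) · Id(245/35) = 1 · 7 = 7
  d = 49: μ(49) · Id(245/49) = 0 · 5 = 0
  d = 245: μ(245) · Id(245/245) = 0 · 1 = 0
Summing: (μ * Id)(245) = 245 + -49 + -35 + 7 + 0 + 0 = 168.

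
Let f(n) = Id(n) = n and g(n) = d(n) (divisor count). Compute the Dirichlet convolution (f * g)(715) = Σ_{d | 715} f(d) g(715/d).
(Id * d)(715) = 1365

Divisors of 715: [1, 5, 11, 13, 55, 65, 143, 715]. For each d | 715:
  d = 1: Id(1) · d(715/1) = 1 · 8 = 8
  d = 5: Id(5) · d(715/5) = 5 · 4 = 20
  d = 11: Id(11) · d(715/11) = 11 · 4 = 44
  d = 13: Id(13) · d(715/13) = 13 · 4 = 52
  d = 55: Id(55) · d(715/55) = 55 · 2 = 110
  d = 65: Id(65) · d(715/65) = 65 · 2 = 130
  d = 143: Id(143) · d(715/143) = 143 · 2 = 286
  d = 715: Id(715) · d(715/715) = 715 · 1 = 715
Summing: (Id * d)(715) = 8 + 20 + 44 + 52 + 110 + 130 + 286 + 715 = 1365.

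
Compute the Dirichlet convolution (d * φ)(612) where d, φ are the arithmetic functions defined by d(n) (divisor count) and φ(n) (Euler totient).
(d * φ)(612) = 1638

Divisors of 612: [1, 2, 3, 4, 6, 9, 12, 17, 18, 34, 36, 51, 68, 102, 153, 204, 306, 612]. For each d | 612:
  d = 1: d(1) · φ(612/1) = 1 · 192 = 192
  d = 2: d(2) · φ(612/2) = 2 · 96 = 192
  d = 3: d(3) · φ(612/3) = 2 · 64 = 128
  d = 4: d(4) · φ(612/4) = 3 · 96 = 288
  d = 6: d(6) · φ(612/6) = 4 · 32 = 128
  d = 9: d(9) · φ(612/9) = 3 · 32 = 96
  d = 12: d(12) · φ(612/12) = 6 · 32 = 192
  d = 17: d(17) · φ(612/17) = 2 · 12 = 24
  d = 18: d(18) · φ(612/18) = 6 · 16 = 96
  d = 34: d(34) · φ(612/34) = 4 · 6 = 24
  d = 36: d(36) · φ(612/36) = 9 · 16 = 144
  d = 51: d(51) · φ(612/51) = 4 · 4 = 16
  d = 68: d(68) · φ(612/68) = 6 · 6 = 36
  d = 102: d(102) · φ(612/102) = 8 · 2 = 16
  d = 153: d(153) · φ(612/153) = 6 · 2 = 12
  d = 204: d(204) · φ(612/204) = 12 · 2 = 24
  d = 306: d(306) · φ(612/306) = 12 · 1 = 12
  d = 612: d(612) · φ(612/612) = 18 · 1 = 18
Summing: (d * φ)(612) = 192 + 192 + 128 + 288 + 128 + 96 + 192 + 24 + 96 + 24 + 144 + 16 + 36 + 16 + 12 + 24 + 12 + 18 = 1638.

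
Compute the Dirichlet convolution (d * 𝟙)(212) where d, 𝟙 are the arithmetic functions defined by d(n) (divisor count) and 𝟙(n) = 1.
(d * 𝟙)(212) = 18

Divisors of 212: [1, 2, 4, 53, 106, 212]. For each d | 212:
  d = 1: d(1) · 𝟙(212/1) = 1 · 1 = 1
  d = 2: d(2) · 𝟙(212/2) = 2 · 1 = 2
  d = 4: d(4) · 𝟙(212/4) = 3 · 1 = 3
  d = 53: d(53) · 𝟙(212/53) = 2 · 1 = 2
  d = 106: d(106) · 𝟙(212/106) = 4 · 1 = 4
  d = 212: d(212) · 𝟙(212/212) = 6 · 1 = 6
Summing: (d * 𝟙)(212) = 1 + 2 + 3 + 2 + 4 + 6 = 18.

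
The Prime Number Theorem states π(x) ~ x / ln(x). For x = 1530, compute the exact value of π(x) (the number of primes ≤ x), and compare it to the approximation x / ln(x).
π(1530) = 241;  x/ln(x) ≈ 208.65;  relative error ≈ 13.43%.

Directly count primes up to 1530: π(1530) = 241. The PNT approximation gives 1530/ln(1530) ≈ 1530/7.33302 ≈ 208.65. Relative error (π(x) − x/ln(x)) / π(x) ≈ 13.43%; the approximation is known to undercount slightly (Li(x) is a better estimate).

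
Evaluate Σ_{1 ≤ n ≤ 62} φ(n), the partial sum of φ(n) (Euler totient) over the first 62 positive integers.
Σ_{n ≤ 62} φ(n) = 1192

Compute φ(n) for each 1 ≤ n ≤ 62: φ(1) = 1, φ(2) = 1, φ(3) = 2, φ(4) = 2, φ(5) = 4, φ(6) = 2, φ(7) = 6, φ(8) = 4, φ(9) = 6, φ(10) = 4, φ(11) = 10, φ(12) = 4, φ(13) = 12, φ(14) = 6, φ(15) = 8, φ(16) = 8, φ(17) = 16, φ(18) = 6, φ(19) = 18, φ(20) = 8, φ(21) = 12, φ(22) = 10, φ(23) = 22, φ(24) = 8, φ(25) = 20, φ(26) = 12, φ(27) = 18, φ(28) = 12, φ(29) = 28, φ(30) = 8, φ(31) = 30, φ(32) = 16, φ(33) = 20, φ(34) = 16, φ(35) = 24, φ(36) = 12, φ(37) = 36, φ(38) = 18, φ(39) = 24, φ(40) = 16, φ(41) = 40, φ(42) = 12, φ(43) = 42, φ(44) = 20, φ(45) = 24, φ(46) = 22, φ(47) = 46, φ(48) = 16, φ(49) = 42, φ(50) = 20, φ(51) = 32, φ(52) = 24, φ(53) = 52, φ(54) = 18, φ(55) = 40, φ(56) = 24, φ(57) = 36, φ(58) = 28, φ(59) = 58, φ(60) = 16, φ(61) = 60, φ(62) = 30. Summing all 62 values: 1192. (Average order: Σ_{n ≤ x} φ(n) ~ (3/π²) x². For x = 62, (3/π²)·62² ≈ 1168.44.)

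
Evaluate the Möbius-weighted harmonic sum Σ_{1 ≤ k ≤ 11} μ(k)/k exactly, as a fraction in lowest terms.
Σ μ(k)/k = -1/2310

Values of μ(k) for 1 ≤ k ≤ 11: μ(1) = 1, μ(2) = -1, μ(3) = -1, μ(5) = -1, μ(6) = 1, μ(7) = -1, μ(10) = 1, μ(11) = -1, with μ = 0 on non-squarefree integers. Summing μ(k)/k for k where μ(k) ≠ 0 gives -1/2310 ≈ -0.0004. (PNT ⟺ this sum → 0 as n → ∞.)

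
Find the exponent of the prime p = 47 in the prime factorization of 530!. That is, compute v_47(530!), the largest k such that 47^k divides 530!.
v_47(530!) = 11

Legendre's formula: v_p(n!) = Σ_{k ≥ 1} ⌊n / p^k⌋. For p = 47, n = 530, the terms are:
  ⌊530/47^1⌋ = ⌊530/47⌋ = 11
(the next term ⌊530/47^2⌋ = 0, terminating the sum). Summing: v_47(530!) = 11 = 11.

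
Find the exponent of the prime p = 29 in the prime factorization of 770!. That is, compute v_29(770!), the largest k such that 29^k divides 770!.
v_29(770!) = 26

Legendre's formula: v_p(n!) = Σ_{k ≥ 1} ⌊n / p^k⌋. For p = 29, n = 770, the terms are:
  ⌊770/29^1⌋ = ⌊770/29⌋ = 26
(the next term ⌊770/29^2⌋ = 0, terminating the sum). Summing: v_29(770!) = 26 = 26.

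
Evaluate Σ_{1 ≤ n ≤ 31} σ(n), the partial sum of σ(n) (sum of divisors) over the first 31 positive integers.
Σ_{n ≤ 31} σ(n) = 794

Compute σ(n) for each 1 ≤ n ≤ 31: σ(1) = 1, σ(2) = 3, σ(3) = 4, σ(4) = 7, σ(5) = 6, σ(6) = 12, σ(7) = 8, σ(8) = 15, σ(9) = 13, σ(10) = 18, σ(11) = 12, σ(12) = 28, σ(13) = 14, σ(14) = 24, σ(15) = 24, σ(16) = 31, σ(17) = 18, σ(18) = 39, σ(19) = 20, σ(20) = 42, σ(21) = 32, σ(22) = 36, σ(23) = 24, σ(24) = 60, σ(25) = 31, σ(26) = 42, σ(27) = 40, σ(28) = 56, σ(29) = 30, σ(30) = 72, σ(31) = 32. Summing all 31 values: 794. (Average order: Σ_{n ≤ x} σ(n) ~ (π²/12) x². For x = 31, (π²/12)·31² ≈ 790.39.)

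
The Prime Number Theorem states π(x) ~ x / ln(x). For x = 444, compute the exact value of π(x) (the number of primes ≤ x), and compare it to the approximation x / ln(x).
π(444) = 86;  x/ln(x) ≈ 72.84;  relative error ≈ 15.31%.

Directly count primes up to 444: π(444) = 86. The PNT approximation gives 444/ln(444) ≈ 444/6.09582 ≈ 72.84. Relative error (π(x) − x/ln(x)) / π(x) ≈ 15.31%; the approximation is known to undercount slightly (Li(x) is a better estimate).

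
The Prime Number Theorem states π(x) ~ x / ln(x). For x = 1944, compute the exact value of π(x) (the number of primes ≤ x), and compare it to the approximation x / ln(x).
π(1944) = 295;  x/ln(x) ≈ 256.72;  relative error ≈ 12.98%.

Directly count primes up to 1944: π(1944) = 295. The PNT approximation gives 1944/ln(1944) ≈ 1944/7.57250 ≈ 256.72. Relative error (π(x) − x/ln(x)) / π(x) ≈ 12.98%; the approximation is known to undercount slightly (Li(x) is a better estimate).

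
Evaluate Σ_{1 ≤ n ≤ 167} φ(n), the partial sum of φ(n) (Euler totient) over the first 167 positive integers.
Σ_{n ≤ 167} φ(n) = 8562

Compute φ(n) for each 1 ≤ n ≤ 167: φ(1) = 1, φ(2) = 1, φ(3) = 2, φ(4) = 2, φ(5) = 4, φ(6) = 2, φ(7) = 6, φ(8) = 4, φ(9) = 6, φ(10) = 4, φ(11) = 10, φ(12) = 4, φ(13) = 12, φ(14) = 6, φ(15) = 8, φ(16) = 8, φ(17) = 16, φ(18) = 6, φ(19) = 18, φ(20) = 8, φ(21) = 12, φ(22) = 10, φ(23) = 22, φ(24) = 8, φ(25) = 20, φ(26) = 12, φ(27) = 18, φ(28) = 12, φ(29) = 28, φ(30) = 8, φ(31) = 30, φ(32) = 16, φ(33) = 20, φ(34) = 16, φ(35) = 24, φ(36) = 12, φ(37) = 36, φ(38) = 18, φ(39) = 24, φ(40) = 16, φ(41) = 40, φ(42) = 12, φ(43) = 42, φ(44) = 20, φ(45) = 24, φ(46) = 22, φ(47) = 46, φ(48) = 16, φ(49) = 42, φ(50) = 20, φ(51) = 32, φ(52) = 24, φ(53) = 52, φ(54) = 18, φ(55) = 40, φ(56) = 24, φ(57) = 36, φ(58) = 28, φ(59) = 58, φ(60) = 16, φ(61) = 60, φ(62) = 30, φ(63) = 36, φ(64) = 32, φ(65) = 48, φ(66) = 20, φ(67) = 66, φ(68) = 32, φ(69) = 44, φ(70) = 24, φ(71) = 70, φ(72) = 24, φ(73) = 72, φ(74) = 36, φ(75) = 40, φ(76) = 36, φ(77) = 60, φ(78) = 24, φ(79) = 78, φ(80) = 32, φ(81) = 54, φ(82) = 40, φ(83) = 82, φ(84) = 24, φ(85) = 64, φ(86) = 42, φ(87) = 56, φ(88) = 40, φ(89) = 88, φ(90) = 24, φ(91) = 72, φ(92) = 44, φ(93) = 60, φ(94) = 46, φ(95) = 72, φ(96) = 32, φ(97) = 96, φ(98) = 42, φ(99) = 60, φ(100) = 40, φ(101) = 100, φ(102) = 32, φ(103) = 102, φ(104) = 48, φ(105) = 48, φ(106) = 52, φ(107) = 106, φ(108) = 36, φ(109) = 108, φ(110) = 40, φ(111) = 72, φ(112) = 48, φ(113) = 112, φ(114) = 36, φ(115) = 88, φ(116) = 56, φ(117) = 72, φ(118) = 58, φ(119) = 96, φ(120) = 32, φ(121) = 110, φ(122) = 60, φ(123) = 80, φ(124) = 60, φ(125) = 100, φ(126) = 36, φ(127) = 126, φ(128) = 64, φ(129) = 84, φ(130) = 48, φ(131) = 130, φ(132) = 40, φ(133) = 108, φ(134) = 66, φ(135) = 72, φ(136) = 64, φ(137) = 136, φ(138) = 44, φ(139) = 138, φ(140) = 48, φ(141) = 92, φ(142) = 70, φ(143) = 120, φ(144) = 48, φ(145) = 112, φ(146) = 72, φ(147) = 84, φ(148) = 72, φ(149) = 148, φ(150) = 40, φ(151) = 150, φ(152) = 72, φ(153) = 96, φ(154) = 60, φ(155) = 120, φ(156) = 48, φ(157) = 156, φ(158) = 78, φ(159) = 104, φ(160) = 64, φ(161) = 132, φ(162) = 54, φ(163) = 162, φ(164) = 80, φ(165) = 80, φ(166) = 82, φ(167) = 166. Summing all 167 values: 8562. (Average order: Σ_{n ≤ x} φ(n) ~ (3/π²) x². For x = 167, (3/π²)·167² ≈ 8477.24.)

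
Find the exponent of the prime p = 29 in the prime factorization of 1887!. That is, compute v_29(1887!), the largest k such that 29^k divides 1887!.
v_29(1887!) = 67

Legendre's formula: v_p(n!) = Σ_{k ≥ 1} ⌊n / p^k⌋. For p = 29, n = 1887, the terms are:
  ⌊1887/29^1⌋ = ⌊1887/29⌋ = 65
  ⌊1887/29^2⌋ = ⌊1887/841⌋ = 2
(the next term ⌊1887/29^3⌋ = 0, terminating the sum). Summing: v_29(1887!) = 65 + 2 = 67.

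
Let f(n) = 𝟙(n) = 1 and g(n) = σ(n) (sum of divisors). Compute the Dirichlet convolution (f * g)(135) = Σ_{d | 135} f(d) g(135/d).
(𝟙 * σ)(135) = 406

Divisors of 135: [1, 3, 5, 9, 15, 27, 45, 135]. For each d | 135:
  d = 1: 𝟙(1) · σ(135/1) = 1 · 240 = 240
  d = 3: 𝟙(3) · σ(135/3) = 1 · 78 = 78
  d = 5: 𝟙(5) · σ(135/5) = 1 · 40 = 40
  d = 9: 𝟙(9) · σ(135/9) = 1 · 24 = 24
  d = 15: 𝟙(15) · σ(135/15) = 1 · 13 = 13
  d = 27: 𝟙(27) · σ(135/27) = 1 · 6 = 6
  d = 45: 𝟙(45) · σ(135/45) = 1 · 4 = 4
  d = 135: 𝟙(135) · σ(135/135) = 1 · 1 = 1
Summing: (𝟙 * σ)(135) = 240 + 78 + 40 + 24 + 13 + 6 + 4 + 1 = 406.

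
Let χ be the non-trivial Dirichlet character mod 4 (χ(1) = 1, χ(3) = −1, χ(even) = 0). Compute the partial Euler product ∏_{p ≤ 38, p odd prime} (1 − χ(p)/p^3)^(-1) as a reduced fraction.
∏ = 23039676015771696171729025/23777920687809392849977344

The odd primes p ≤ 38 are [3, 5, 7, 11, 13, 17, 19, 23, 29, 31, 37]. For each, χ(p) = 1 if p ≡ 1 mod 4, χ(p) = −1 if p ≡ 3 mod 4. Taking (1 − χ(p)/p^3)^(-1) = p^3/(p^3 − χ(p)): (1 − (-1)/3^3)^(-1) · (1 − (1)/5^3)^(-1) · (1 − (-1)/7^3)^(-1) · (1 − (-1)/11^3)^(-1) · (1 − (1)/13^3)^(-1) · (1 − (1)/17^3)^(-1) · (1 − (-1)/19^3)^(-1) · (1 − (-1)/23^3)^(-1) · (1 − (1)/29^3)^(-1) · (1 − (-1)/31^3)^(-1) · (1 − (1)/37^3)^(-1) = 23039676015771696171729025/23777920687809392849977344.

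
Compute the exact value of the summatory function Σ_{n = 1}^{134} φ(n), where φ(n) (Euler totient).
Σ_{n ≤ 134} φ(n) = 5498

Compute φ(n) for each 1 ≤ n ≤ 134: φ(1) = 1, φ(2) = 1, φ(3) = 2, φ(4) = 2, φ(5) = 4, φ(6) = 2, φ(7) = 6, φ(8) = 4, φ(9) = 6, φ(10) = 4, φ(11) = 10, φ(12) = 4, φ(13) = 12, φ(14) = 6, φ(15) = 8, φ(16) = 8, φ(17) = 16, φ(18) = 6, φ(19) = 18, φ(20) = 8, φ(21) = 12, φ(22) = 10, φ(23) = 22, φ(24) = 8, φ(25) = 20, φ(26) = 12, φ(27) = 18, φ(28) = 12, φ(29) = 28, φ(30) = 8, φ(31) = 30, φ(32) = 16, φ(33) = 20, φ(34) = 16, φ(35) = 24, φ(36) = 12, φ(37) = 36, φ(38) = 18, φ(39) = 24, φ(40) = 16, φ(41) = 40, φ(42) = 12, φ(43) = 42, φ(44) = 20, φ(45) = 24, φ(46) = 22, φ(47) = 46, φ(48) = 16, φ(49) = 42, φ(50) = 20, φ(51) = 32, φ(52) = 24, φ(53) = 52, φ(54) = 18, φ(55) = 40, φ(56) = 24, φ(57) = 36, φ(58) = 28, φ(59) = 58, φ(60) = 16, φ(61) = 60, φ(62) = 30, φ(63) = 36, φ(64) = 32, φ(65) = 48, φ(66) = 20, φ(67) = 66, φ(68) = 32, φ(69) = 44, φ(70) = 24, φ(71) = 70, φ(72) = 24, φ(73) = 72, φ(74) = 36, φ(75) = 40, φ(76) = 36, φ(77) = 60, φ(78) = 24, φ(79) = 78, φ(80) = 32, φ(81) = 54, φ(82) = 40, φ(83) = 82, φ(84) = 24, φ(85) = 64, φ(86) = 42, φ(87) = 56, φ(88) = 40, φ(89) = 88, φ(90) = 24, φ(91) = 72, φ(92) = 44, φ(93) = 60, φ(94) = 46, φ(95) = 72, φ(96) = 32, φ(97) = 96, φ(98) = 42, φ(99) = 60, φ(100) = 40, φ(101) = 100, φ(102) = 32, φ(103) = 102, φ(104) = 48, φ(105) = 48, φ(106) = 52, φ(107) = 106, φ(108) = 36, φ(109) = 108, φ(110) = 40, φ(111) = 72, φ(112) = 48, φ(113) = 112, φ(114) = 36, φ(115) = 88, φ(116) = 56, φ(117) = 72, φ(118) = 58, φ(119) = 96, φ(120) = 32, φ(121) = 110, φ(122) = 60, φ(123) = 80, φ(124) = 60, φ(125) = 100, φ(126) = 36, φ(127) = 126, φ(128) = 64, φ(129) = 84, φ(130) = 48, φ(131) = 130, φ(132) = 40, φ(133) = 108, φ(134) = 66. Summing all 134 values: 5498. (Average order: Σ_{n ≤ x} φ(n) ~ (3/π²) x². For x = 134, (3/π²)·134² ≈ 5457.97.)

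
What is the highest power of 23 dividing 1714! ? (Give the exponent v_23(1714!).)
v_23(1714!) = 77

Legendre's formula: v_p(n!) = Σ_{k ≥ 1} ⌊n / p^k⌋. For p = 23, n = 1714, the terms are:
  ⌊1714/23^1⌋ = ⌊1714/23⌋ = 74
  ⌊1714/23^2⌋ = ⌊1714/529⌋ = 3
(the next term ⌊1714/23^3⌋ = 0, terminating the sum). Summing: v_23(1714!) = 74 + 3 = 77.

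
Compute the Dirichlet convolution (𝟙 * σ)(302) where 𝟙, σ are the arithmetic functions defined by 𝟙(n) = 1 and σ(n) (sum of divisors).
(𝟙 * σ)(302) = 612

Divisors of 302: [1, 2, 151, 302]. For each d | 302:
  d = 1: 𝟙(1) · σ(302/1) = 1 · 456 = 456
  d = 2: 𝟙(2) · σ(302/2) = 1 · 152 = 152
  d = 151: 𝟙(151) · σ(302/151) = 1 · 3 = 3
  d = 302: 𝟙(302) · σ(302/302) = 1 · 1 = 1
Summing: (𝟙 * σ)(302) = 456 + 152 + 3 + 1 = 612.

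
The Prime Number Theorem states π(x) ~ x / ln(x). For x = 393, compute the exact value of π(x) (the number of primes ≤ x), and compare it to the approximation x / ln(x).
π(393) = 77;  x/ln(x) ≈ 65.79;  relative error ≈ 14.56%.

Directly count primes up to 393: π(393) = 77. The PNT approximation gives 393/ln(393) ≈ 393/5.97381 ≈ 65.79. Relative error (π(x) − x/ln(x)) / π(x) ≈ 14.56%; the approximation is known to undercount slightly (Li(x) is a better estimate).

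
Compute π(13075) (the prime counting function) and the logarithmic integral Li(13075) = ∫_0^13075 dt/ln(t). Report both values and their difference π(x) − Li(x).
π(13075) = 1556;  Li(13075) ≈ 1575.02;  π(x) − Li(x) ≈ -19.02.

Direct count of primes ≤ 13075 gives π(13075) = 1556. Numerical evaluation of the logarithmic integral gives Li(13075) ≈ 1575.02. The difference π(x) − Li(x) ≈ -19.02 is typically negative for small/moderate x (Li(x) overestimates), though Littlewood's theorem shows this sign changes infinitely often.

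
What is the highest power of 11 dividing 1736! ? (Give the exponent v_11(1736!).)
v_11(1736!) = 172

Legendre's formula: v_p(n!) = Σ_{k ≥ 1} ⌊n / p^k⌋. For p = 11, n = 1736, the terms are:
  ⌊1736/11^1⌋ = ⌊1736/11⌋ = 157
  ⌊1736/11^2⌋ = ⌊1736/121⌋ = 14
  ⌊1736/11^3⌋ = ⌊1736/1331⌋ = 1
(the next term ⌊1736/11^4⌋ = 0, terminating the sum). Summing: v_11(1736!) = 157 + 14 + 1 = 172.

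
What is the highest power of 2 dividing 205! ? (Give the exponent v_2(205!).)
v_2(205!) = 200

Legendre's formula: v_p(n!) = Σ_{k ≥ 1} ⌊n / p^k⌋. For p = 2, n = 205, the terms are:
  ⌊205/2^1⌋ = ⌊205/2⌋ = 102
  ⌊205/2^2⌋ = ⌊205/4⌋ = 51
  ⌊205/2^3⌋ = ⌊205/8⌋ = 25
  ⌊205/2^4⌋ = ⌊205/16⌋ = 12
  ⌊205/2^5⌋ = ⌊205/32⌋ = 6
  ⌊205/2^6⌋ = ⌊205/64⌋ = 3
  ⌊205/2^7⌋ = ⌊205/128⌋ = 1
(the next term ⌊205/2^8⌋ = 0, terminating the sum). Summing: v_2(205!) = 102 + 51 + 25 + 12 + 6 + 3 + 1 = 200.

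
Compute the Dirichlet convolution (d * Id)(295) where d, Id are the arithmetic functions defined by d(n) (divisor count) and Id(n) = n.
(d * Id)(295) = 427

Divisors of 295: [1, 5, 59, 295]. For each d | 295:
  d = 1: d(1) · Id(295/1) = 1 · 295 = 295
  d = 5: d(5) · Id(295/5) = 2 · 59 = 118
  d = 59: d(59) · Id(295/59) = 2 · 5 = 10
  d = 295: d(295) · Id(295/295) = 4 · 1 = 4
Summing: (d * Id)(295) = 295 + 118 + 10 + 4 = 427.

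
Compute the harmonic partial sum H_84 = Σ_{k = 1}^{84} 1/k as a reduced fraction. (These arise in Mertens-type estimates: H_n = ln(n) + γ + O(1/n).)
H_84 = 3681181948368536301765969745576439759/734184632222154704090370027645633600

Direct summation: H_84 = 1 + 1/2 + ... + 1/84. The least common denominator is lcm(1, ..., 84) = 8076030954443701744994070304101969600; over this denominator the numerator is 8076030954443701744994070304101969600 + 4038015477221850872497035152050984800 + 2692010318147900581664690101367323200 + 2019007738610925436248517576025492400 + 1615206190888740348998814060820393920 + 1346005159073950290832345050683661600 + 1153718707777671677856295757728852800 + 1009503869305462718124258788012746200 + 897336772715966860554896700455774400 + 807603095444370174499407030410196960 + 734184632222154704090370027645633600 + 673002579536975145416172525341830800 + 621233150341823211153390023392459200 + 576859353888835838928147878864426400 + 538402063629580116332938020273464640 + 504751934652731359062129394006373100 + 475060644379041279117298253182468800 + 448668386357983430277448350227887200 + 425054260760194828683898437057998400 + 403801547722185087249703515205098480 + 384572902592557225952098585909617600 + 367092316111077352045185013822816800 + 351131780627987032391046534960955200 + 336501289768487572708086262670915400 + 323041238177748069799762812164078784 + 310616575170911605576695011696229600 + 299112257571988953518298900151924800 + 288429676944417919464073939432213200 + 278483826015300060172209320831102400 + 269201031814790058166469010136732320 + 260517127562700056290131300132321600 + 252375967326365679531064697003186550 + 244728210740718234696790009215211200 + 237530322189520639558649126591234400 + 230743741555534335571259151545770560 + 224334193178991715138724175113943600 + 218271106876856803918758656867620800 + 212527130380097414341949218528999200 + 207077716780607737051130007797486400 + 201900773861092543624851757602549240 + 196976364742529310853513909856145600 + 192286451296278612976049292954808800 + 187814673359155854534745821025627200 + 183546158055538676022592506911408400 + 179467354543193372110979340091154880 + 175565890313993516195523267480477600 + 171830445839227696702001495831956800 + 168250644884243786354043131335457700 + 164816958253953096836613679675550400 + 161520619088874034899881406082039392 + 158353548126347093039099417727489600 + 155308287585455802788347505848114800 + 152377942536673617830076798190603200 + 149556128785994476759149450075962400 + 146836926444430940818074005529126720 + 144214838472208959732036969716106600 + 141684753586731609561299479019332800 + 139241913007650030086104660415551200 + 136881880583791554999899496679694400 + 134600515907395029083234505068366160 + 132393950072847569590066726296753600 + 130258563781350028145065650066160800 + 128190967530852408650699528636539200 + 126187983663182839765532348501593275 + 124246630068364642230678004678491840 + 122364105370359117348395004607605600 + 120537775439458234999911497076148800 + 118765161094760319779324563295617200 + 117043926875995677463682178320318400 + 115371870777767167785629575772885280 + 113746914851319742887240426818337600 + 112167096589495857569362087556971800 + 110630561019776736232795483617835200 + 109135553438428401959379328433810400 + 107680412725916023266587604054692928 + 106263565190048707170974609264499600 + 104883518888879243441481432520804800 + 103538858390303868525565003898743200 + 102228239929667110696127472203822400 + 100950386930546271812425878801274620 + 99704085857329651172766300050641600 + 98488182371264655426756954928072800 + 97301577764381948734868316916891200 + 96143225648139306488024646477404400 = 40493001432053899319425667201340837349, so H_84 = 40493001432053899319425667201340837349/8076030954443701744994070304101969600; reducing by gcd(40493001432053899319425667201340837349, 8076030954443701744994070304101969600) = 11 gives 3681181948368536301765969745576439759/734184632222154704090370027645633600 ≈ 5.01397. (The PNT-adjacent estimate ln(84) + γ ≈ 5.00803 matches within O(1/n).)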